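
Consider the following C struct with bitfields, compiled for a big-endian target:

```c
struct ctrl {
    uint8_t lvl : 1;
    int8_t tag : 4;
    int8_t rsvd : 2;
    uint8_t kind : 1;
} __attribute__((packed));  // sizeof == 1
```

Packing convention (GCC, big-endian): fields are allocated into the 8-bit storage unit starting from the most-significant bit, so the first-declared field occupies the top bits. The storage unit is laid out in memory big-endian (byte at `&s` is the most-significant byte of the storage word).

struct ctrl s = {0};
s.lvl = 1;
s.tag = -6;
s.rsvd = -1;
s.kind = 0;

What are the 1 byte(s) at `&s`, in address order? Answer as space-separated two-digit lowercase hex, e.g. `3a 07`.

d6

lvl (1b) val=1 bits=0x1 at bit 7: 0x80
tag (4b) val=-6 bits=0xa at bit 3: 0xd0
rsvd (2b) val=-1 bits=0x3 at bit 1: 0xd6
kind (1b) val=0 bits=0x0 at bit 0: 0xd6
word = 0xd6 → big-endian bytes:
  [0]=0xd6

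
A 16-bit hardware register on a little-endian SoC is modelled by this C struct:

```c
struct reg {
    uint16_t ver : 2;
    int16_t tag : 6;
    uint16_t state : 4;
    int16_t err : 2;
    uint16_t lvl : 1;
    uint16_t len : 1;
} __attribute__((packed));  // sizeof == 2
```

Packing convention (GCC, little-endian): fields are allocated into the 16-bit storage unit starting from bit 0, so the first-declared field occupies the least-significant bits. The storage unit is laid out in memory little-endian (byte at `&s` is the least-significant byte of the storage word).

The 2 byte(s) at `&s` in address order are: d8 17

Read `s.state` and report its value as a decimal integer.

[0]=0xd8 [1]=0x17 (little-endian) → word 0x17d8
ver:2 @ bit 0 → (0x17d8>>0)&0x3 = 0x0
tag:6 @ bit 2 → (0x17d8>>2)&0x3f = 0x36
state:4 @ bit 8 → (0x17d8>>8)&0xf = 0x7  ←
err:2 @ bit 12 → (0x17d8>>12)&0x3 = 0x1
lvl:1 @ bit 14 → (0x17d8>>14)&0x1 = 0x0
len:1 @ bit 15 → (0x17d8>>15)&0x1 = 0x0

7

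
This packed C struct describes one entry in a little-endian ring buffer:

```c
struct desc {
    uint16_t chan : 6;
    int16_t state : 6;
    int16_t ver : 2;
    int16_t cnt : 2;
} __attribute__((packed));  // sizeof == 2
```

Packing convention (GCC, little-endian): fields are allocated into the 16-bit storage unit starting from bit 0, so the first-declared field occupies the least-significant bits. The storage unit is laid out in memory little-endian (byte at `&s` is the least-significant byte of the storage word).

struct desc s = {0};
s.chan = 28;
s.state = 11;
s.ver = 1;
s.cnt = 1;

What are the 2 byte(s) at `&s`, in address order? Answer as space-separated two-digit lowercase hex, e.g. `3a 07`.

dc 52

chan:6 = 28 → 0x1c << 0 → word 0x001c
state:6 = 11 → 0xb << 6 → word 0x02dc
ver:2 = 1 → 0x1 << 12 → word 0x12dc
cnt:2 = 1 → 0x1 << 14 → word 0x52dc
word = 0x52dc → little-endian bytes:
  [0]=0xdc  [1]=0x52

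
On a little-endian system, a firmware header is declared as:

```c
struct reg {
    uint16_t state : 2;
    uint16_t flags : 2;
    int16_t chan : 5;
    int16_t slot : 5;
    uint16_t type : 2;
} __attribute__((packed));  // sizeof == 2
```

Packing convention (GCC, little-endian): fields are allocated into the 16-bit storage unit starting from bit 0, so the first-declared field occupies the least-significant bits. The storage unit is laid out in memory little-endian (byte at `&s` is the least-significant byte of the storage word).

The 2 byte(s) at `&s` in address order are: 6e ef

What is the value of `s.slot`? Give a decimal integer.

[0]=0x6e [1]=0xef (little-endian) → word 0xef6e
state [0+:2] = (word>>0) & 0x3 = 2
flags [2+:2] = (word>>2) & 0x3 = 3
chan [4+:5] = (word>>4) & 0x1f = 22
slot [9+:5] = (word>>9) & 0x1f = 23  ←
type [14+:2] = (word>>14) & 0x3 = 3
slot signed 5b, MSB=1: 23 - 32 = -9

-9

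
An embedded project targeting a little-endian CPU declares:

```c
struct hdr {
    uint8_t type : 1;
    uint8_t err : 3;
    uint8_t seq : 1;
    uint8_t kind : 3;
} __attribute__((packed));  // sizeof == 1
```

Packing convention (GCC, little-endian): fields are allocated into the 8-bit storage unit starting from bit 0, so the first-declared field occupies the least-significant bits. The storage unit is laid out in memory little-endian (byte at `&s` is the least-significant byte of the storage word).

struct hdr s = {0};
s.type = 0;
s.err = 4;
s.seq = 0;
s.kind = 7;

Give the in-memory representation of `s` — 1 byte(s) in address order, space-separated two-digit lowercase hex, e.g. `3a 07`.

type:1 = 0 → 0x0 << 0 → word 0x00
err:3 = 4 → 0x4 << 1 → word 0x08
seq:1 = 0 → 0x0 << 4 → word 0x08
kind:3 = 7 → 0x7 << 5 → word 0xe8
word = 0xe8 → little-endian bytes:
  [0]=0xe8

e8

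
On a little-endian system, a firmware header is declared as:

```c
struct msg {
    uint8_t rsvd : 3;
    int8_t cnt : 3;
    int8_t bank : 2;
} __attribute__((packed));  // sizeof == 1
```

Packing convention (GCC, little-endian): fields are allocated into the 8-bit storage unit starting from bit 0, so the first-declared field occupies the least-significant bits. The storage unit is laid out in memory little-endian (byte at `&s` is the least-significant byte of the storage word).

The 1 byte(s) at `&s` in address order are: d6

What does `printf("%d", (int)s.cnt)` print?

2

[0]=0xd6 (little-endian) → word 0xd6
rsvd [0+:3] = (word>>0) & 0x7 = 6
cnt [3+:3] = (word>>3) & 0x7 = 2  ←
bank [6+:2] = (word>>6) & 0x3 = 3
cnt signed 3b, MSB=0: value = 2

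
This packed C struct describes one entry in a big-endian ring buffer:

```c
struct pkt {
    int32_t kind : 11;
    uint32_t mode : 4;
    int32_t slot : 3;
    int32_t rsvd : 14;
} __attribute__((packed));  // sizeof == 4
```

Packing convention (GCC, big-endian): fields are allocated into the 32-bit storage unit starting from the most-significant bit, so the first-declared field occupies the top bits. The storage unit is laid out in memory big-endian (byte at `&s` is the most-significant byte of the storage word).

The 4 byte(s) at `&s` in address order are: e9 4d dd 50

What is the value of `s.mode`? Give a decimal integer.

[0]=0xe9 [1]=0x4d [2]=0xdd [3]=0x50 (big-endian) → word 0xe94ddd50
kind:11 @ bit 21 → (0xe94ddd50>>21)&0x7ff = 0x74a
mode:4 @ bit 17 → (0xe94ddd50>>17)&0xf = 0x6  ←
slot:3 @ bit 14 → (0xe94ddd50>>14)&0x7 = 0x7
rsvd:14 @ bit 0 → (0xe94ddd50>>0)&0x3fff = 0x1d50

6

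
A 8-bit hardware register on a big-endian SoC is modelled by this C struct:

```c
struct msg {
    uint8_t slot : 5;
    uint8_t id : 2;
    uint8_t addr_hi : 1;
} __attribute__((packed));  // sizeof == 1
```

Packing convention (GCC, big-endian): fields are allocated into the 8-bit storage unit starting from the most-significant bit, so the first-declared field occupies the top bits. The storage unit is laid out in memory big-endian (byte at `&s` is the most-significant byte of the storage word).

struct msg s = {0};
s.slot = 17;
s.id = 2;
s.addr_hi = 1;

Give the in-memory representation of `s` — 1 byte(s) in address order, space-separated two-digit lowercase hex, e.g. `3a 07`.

8d

slot (5b) val=17 bits=0x11 at bit 3: 0x88
id (2b) val=2 bits=0x2 at bit 1: 0x8c
addr_hi (1b) val=1 bits=0x1 at bit 0: 0x8d
word = 0x8d → big-endian bytes:
  [0]=0x8d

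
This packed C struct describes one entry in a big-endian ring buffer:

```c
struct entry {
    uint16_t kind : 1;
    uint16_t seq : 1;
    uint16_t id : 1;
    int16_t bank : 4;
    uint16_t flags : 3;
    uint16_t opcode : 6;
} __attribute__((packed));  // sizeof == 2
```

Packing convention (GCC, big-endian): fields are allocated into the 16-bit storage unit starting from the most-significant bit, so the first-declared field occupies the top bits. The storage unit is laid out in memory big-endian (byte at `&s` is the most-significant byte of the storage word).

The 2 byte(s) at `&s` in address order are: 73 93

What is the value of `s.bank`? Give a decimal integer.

[0]=0x73 [1]=0x93 (big-endian) → word 0x7393
kind [15+:1] = (word>>15) & 0x1 = 0
seq [14+:1] = (word>>14) & 0x1 = 1
id [13+:1] = (word>>13) & 0x1 = 1
bank [9+:4] = (word>>9) & 0xf = 9  ←
flags [6+:3] = (word>>6) & 0x7 = 6
opcode [0+:6] = (word>>0) & 0x3f = 19
bank signed 4b, MSB=1: 9 - 16 = -7

-7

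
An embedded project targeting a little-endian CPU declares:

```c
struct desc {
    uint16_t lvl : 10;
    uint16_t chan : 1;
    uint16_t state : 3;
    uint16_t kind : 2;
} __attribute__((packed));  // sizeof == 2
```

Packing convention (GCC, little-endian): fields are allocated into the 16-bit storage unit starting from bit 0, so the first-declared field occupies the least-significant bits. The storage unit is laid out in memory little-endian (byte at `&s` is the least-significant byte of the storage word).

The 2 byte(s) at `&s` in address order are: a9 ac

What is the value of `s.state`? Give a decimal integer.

[0]=0xa9 [1]=0xac (little-endian) → word 0xaca9
lvl:10 @ bit 0 → (0xaca9>>0)&0x3ff = 0xa9
chan:1 @ bit 10 → (0xaca9>>10)&0x1 = 0x1
state:3 @ bit 11 → (0xaca9>>11)&0x7 = 0x5  ←
kind:2 @ bit 14 → (0xaca9>>14)&0x3 = 0x2

5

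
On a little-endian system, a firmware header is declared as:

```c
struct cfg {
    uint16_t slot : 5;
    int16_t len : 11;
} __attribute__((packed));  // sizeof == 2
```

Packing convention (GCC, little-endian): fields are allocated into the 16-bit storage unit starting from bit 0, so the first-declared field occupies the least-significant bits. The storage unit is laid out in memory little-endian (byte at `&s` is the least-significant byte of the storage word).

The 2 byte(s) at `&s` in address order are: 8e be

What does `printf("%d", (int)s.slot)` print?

[0]=0x8e [1]=0xbe (little-endian) → word 0xbe8e
slot [0+:5] = (word>>0) & 0x1f = 14  ←
len [5+:11] = (word>>5) & 0x7ff = 1524

14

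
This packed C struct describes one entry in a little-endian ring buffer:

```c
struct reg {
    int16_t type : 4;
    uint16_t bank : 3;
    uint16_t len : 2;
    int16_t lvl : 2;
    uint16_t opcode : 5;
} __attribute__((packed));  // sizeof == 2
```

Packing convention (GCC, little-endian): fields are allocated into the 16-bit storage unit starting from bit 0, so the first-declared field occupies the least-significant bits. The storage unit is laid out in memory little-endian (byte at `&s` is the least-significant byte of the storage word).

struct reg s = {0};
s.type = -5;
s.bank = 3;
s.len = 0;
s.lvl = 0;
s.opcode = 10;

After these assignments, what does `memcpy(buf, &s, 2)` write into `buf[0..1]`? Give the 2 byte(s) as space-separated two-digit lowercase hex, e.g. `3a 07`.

type:4 = -5 → 0xb << 0 → word 0x000b
bank:3 = 3 → 0x3 << 4 → word 0x003b
len:2 = 0 → 0x0 << 7 → word 0x003b
lvl:2 = 0 → 0x0 << 9 → word 0x003b
opcode:5 = 10 → 0xa << 11 → word 0x503b
word = 0x503b → little-endian bytes:
  [0]=0x3b  [1]=0x50

3b 50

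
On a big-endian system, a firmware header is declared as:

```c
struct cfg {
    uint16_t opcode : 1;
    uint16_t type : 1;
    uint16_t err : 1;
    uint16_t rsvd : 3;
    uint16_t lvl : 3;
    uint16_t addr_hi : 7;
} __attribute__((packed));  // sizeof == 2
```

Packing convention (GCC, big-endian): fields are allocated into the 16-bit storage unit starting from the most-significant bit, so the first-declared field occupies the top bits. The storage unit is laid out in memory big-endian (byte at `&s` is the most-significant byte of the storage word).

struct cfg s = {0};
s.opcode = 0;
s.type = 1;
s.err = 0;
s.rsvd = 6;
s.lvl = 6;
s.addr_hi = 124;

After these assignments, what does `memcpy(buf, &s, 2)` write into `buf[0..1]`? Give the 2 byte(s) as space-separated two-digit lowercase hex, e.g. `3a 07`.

5b 7c

[15+:1] opcode=0 & 0x1 = 0x0; word=0x0000
[14+:1] type=1 & 0x1 = 0x1; word=0x4000
[13+:1] err=0 & 0x1 = 0x0; word=0x4000
[10+:3] rsvd=6 & 0x7 = 0x6; word=0x5800
[7+:3] lvl=6 & 0x7 = 0x6; word=0x5b00
[0+:7] addr_hi=124 & 0x7f = 0x7c; word=0x5b7c
word = 0x5b7c → big-endian bytes:
  [0]=0x5b  [1]=0x7c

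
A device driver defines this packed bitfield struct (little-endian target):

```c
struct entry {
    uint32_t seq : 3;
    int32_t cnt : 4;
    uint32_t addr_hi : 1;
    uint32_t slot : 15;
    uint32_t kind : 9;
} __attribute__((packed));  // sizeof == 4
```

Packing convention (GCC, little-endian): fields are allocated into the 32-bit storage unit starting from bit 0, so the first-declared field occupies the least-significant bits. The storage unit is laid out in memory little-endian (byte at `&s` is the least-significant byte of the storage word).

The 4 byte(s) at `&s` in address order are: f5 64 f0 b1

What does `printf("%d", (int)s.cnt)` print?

-2

[0]=0xf5 [1]=0x64 [2]=0xf0 [3]=0xb1 (little-endian) → word 0xb1f064f5
seq [0+:3] = (word>>0) & 0x7 = 5
cnt [3+:4] = (word>>3) & 0xf = 14  ←
addr_hi [7+:1] = (word>>7) & 0x1 = 1
slot [8+:15] = (word>>8) & 0x7fff = 28772
kind [23+:9] = (word>>23) & 0x1ff = 355
cnt signed 4b, MSB=1: 14 - 16 = -2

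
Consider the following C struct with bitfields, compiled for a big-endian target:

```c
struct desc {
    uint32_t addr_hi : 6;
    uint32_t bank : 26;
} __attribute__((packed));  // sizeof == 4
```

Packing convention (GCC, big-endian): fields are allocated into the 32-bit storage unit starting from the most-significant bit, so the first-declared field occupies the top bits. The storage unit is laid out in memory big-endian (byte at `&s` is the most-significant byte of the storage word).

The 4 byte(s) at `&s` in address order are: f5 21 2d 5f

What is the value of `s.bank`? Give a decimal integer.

18951519

[0]=0xf5 [1]=0x21 [2]=0x2d [3]=0x5f (big-endian) → word 0xf5212d5f
addr_hi [26+:6] = (word>>26) & 0x3f = 61
bank [0+:26] = (word>>0) & 0x3ffffff = 18951519  ←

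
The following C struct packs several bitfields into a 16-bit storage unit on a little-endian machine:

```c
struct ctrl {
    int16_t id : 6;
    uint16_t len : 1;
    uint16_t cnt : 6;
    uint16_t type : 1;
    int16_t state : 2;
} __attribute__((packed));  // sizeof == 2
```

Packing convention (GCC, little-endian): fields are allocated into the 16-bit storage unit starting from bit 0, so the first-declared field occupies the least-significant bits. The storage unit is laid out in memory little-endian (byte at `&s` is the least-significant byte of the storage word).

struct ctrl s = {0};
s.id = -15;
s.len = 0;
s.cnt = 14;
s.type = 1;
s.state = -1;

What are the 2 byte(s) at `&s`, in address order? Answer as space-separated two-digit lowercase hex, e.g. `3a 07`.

id:6 = -15 → 0x31 << 0 → word 0x0031
len:1 = 0 → 0x0 << 6 → word 0x0031
cnt:6 = 14 → 0xe << 7 → word 0x0731
type:1 = 1 → 0x1 << 13 → word 0x2731
state:2 = -1 → 0x3 << 14 → word 0xe731
word = 0xe731 → little-endian bytes:
  [0]=0x31  [1]=0xe7

31 e7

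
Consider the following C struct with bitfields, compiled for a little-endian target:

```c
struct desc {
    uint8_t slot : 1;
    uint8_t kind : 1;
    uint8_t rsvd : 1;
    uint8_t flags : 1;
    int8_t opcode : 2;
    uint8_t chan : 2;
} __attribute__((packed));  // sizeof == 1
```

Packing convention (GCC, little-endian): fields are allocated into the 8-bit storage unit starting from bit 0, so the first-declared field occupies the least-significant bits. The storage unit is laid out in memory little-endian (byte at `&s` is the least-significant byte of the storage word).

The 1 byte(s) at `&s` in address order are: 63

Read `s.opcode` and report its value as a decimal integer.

[0]=0x63 (little-endian) → word 0x63
slot [0+:1] = (word>>0) & 0x1 = 1
kind [1+:1] = (word>>1) & 0x1 = 1
rsvd [2+:1] = (word>>2) & 0x1 = 0
flags [3+:1] = (word>>3) & 0x1 = 0
opcode [4+:2] = (word>>4) & 0x3 = 2  ←
chan [6+:2] = (word>>6) & 0x3 = 1
opcode signed 2b, MSB=1: 2 - 4 = -2

-2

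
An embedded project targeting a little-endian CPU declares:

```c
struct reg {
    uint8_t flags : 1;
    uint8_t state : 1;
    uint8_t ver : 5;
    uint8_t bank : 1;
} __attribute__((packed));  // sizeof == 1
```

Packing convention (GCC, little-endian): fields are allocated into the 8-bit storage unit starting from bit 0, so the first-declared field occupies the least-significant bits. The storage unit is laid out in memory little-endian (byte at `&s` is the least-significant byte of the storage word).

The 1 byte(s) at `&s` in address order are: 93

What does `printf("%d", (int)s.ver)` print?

4

[0]=0x93 (little-endian) → word 0x93
flags [0+:1] = (word>>0) & 0x1 = 1
state [1+:1] = (word>>1) & 0x1 = 1
ver [2+:5] = (word>>2) & 0x1f = 4  ←
bank [7+:1] = (word>>7) & 0x1 = 1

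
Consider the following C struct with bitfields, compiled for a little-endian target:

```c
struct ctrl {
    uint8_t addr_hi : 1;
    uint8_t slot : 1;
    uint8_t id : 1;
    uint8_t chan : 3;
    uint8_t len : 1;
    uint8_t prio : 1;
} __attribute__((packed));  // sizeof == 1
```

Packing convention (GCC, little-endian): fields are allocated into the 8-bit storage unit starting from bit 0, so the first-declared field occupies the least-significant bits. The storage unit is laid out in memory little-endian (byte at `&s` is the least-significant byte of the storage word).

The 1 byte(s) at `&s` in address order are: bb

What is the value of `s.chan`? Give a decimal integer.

7

[0]=0xbb (little-endian) → word 0xbb
addr_hi [0+:1] = (word>>0) & 0x1 = 1
slot [1+:1] = (word>>1) & 0x1 = 1
id [2+:1] = (word>>2) & 0x1 = 0
chan [3+:3] = (word>>3) & 0x7 = 7  ←
len [6+:1] = (word>>6) & 0x1 = 0
prio [7+:1] = (word>>7) & 0x1 = 1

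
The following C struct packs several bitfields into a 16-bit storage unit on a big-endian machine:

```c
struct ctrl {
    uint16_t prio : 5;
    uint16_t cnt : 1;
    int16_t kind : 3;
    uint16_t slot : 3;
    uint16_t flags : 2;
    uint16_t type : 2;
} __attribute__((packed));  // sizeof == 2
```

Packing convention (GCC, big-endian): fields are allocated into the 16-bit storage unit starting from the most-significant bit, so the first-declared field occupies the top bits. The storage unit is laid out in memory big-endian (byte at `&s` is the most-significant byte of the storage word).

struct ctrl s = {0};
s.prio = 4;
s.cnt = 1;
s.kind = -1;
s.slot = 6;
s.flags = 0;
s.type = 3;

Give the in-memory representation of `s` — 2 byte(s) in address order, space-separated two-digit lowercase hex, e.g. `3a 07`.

[11+:5] prio=4 & 0x1f = 0x4; word=0x2000
[10+:1] cnt=1 & 0x1 = 0x1; word=0x2400
[7+:3] kind=-1 & 0x7 = 0x7; word=0x2780
[4+:3] slot=6 & 0x7 = 0x6; word=0x27e0
[2+:2] flags=0 & 0x3 = 0x0; word=0x27e0
[0+:2] type=3 & 0x3 = 0x3; word=0x27e3
word = 0x27e3 → big-endian bytes:
  [0]=0x27  [1]=0xe3

27 e3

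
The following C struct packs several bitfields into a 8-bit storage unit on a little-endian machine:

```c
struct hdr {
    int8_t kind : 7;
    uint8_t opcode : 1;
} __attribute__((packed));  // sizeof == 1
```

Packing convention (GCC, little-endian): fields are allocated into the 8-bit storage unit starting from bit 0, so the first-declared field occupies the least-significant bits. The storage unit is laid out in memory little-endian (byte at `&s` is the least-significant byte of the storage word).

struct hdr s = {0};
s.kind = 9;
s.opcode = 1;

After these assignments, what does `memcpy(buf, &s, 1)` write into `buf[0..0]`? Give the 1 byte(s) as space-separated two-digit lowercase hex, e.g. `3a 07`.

kind (7b) val=9 bits=0x9 at bit 0: 0x09
opcode (1b) val=1 bits=0x1 at bit 7: 0x89
word = 0x89 → little-endian bytes:
  [0]=0x89

89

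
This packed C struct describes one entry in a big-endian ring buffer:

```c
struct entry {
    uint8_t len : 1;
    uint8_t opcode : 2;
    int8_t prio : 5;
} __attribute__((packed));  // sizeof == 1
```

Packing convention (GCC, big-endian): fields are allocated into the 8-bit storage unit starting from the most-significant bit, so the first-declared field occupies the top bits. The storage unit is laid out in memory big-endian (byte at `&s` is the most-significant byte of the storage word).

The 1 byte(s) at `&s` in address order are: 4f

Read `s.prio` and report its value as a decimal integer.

15

[0]=0x4f (big-endian) → word 0x4f
len [7+:1] = (word>>7) & 0x1 = 0
opcode [5+:2] = (word>>5) & 0x3 = 2
prio [0+:5] = (word>>0) & 0x1f = 15  ←
prio signed 5b, MSB=0: value = 15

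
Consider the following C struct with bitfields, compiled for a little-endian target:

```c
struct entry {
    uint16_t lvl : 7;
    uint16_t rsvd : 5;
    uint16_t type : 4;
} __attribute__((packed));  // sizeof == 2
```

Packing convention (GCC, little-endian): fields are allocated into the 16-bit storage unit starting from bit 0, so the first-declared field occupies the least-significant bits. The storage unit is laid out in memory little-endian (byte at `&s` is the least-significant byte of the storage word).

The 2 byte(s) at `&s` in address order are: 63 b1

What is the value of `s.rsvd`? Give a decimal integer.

2

[0]=0x63 [1]=0xb1 (little-endian) → word 0xb163
lvl [0+:7] = (word>>0) & 0x7f = 99
rsvd [7+:5] = (word>>7) & 0x1f = 2  ←
type [12+:4] = (word>>12) & 0xf = 11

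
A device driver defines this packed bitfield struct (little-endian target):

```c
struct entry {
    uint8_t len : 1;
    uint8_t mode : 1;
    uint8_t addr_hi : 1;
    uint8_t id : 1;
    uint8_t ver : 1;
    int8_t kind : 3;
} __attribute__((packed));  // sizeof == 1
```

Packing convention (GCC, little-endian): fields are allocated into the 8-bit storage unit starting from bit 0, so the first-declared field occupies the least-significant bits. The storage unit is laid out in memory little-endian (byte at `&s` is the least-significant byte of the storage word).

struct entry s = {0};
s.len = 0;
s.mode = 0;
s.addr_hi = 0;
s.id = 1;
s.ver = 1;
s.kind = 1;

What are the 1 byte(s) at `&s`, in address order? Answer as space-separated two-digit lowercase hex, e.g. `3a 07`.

len (1b) val=0 bits=0x0 at bit 0: 0x00
mode (1b) val=0 bits=0x0 at bit 1: 0x00
addr_hi (1b) val=0 bits=0x0 at bit 2: 0x00
id (1b) val=1 bits=0x1 at bit 3: 0x08
ver (1b) val=1 bits=0x1 at bit 4: 0x18
kind (3b) val=1 bits=0x1 at bit 5: 0x38
word = 0x38 → little-endian bytes:
  [0]=0x38

38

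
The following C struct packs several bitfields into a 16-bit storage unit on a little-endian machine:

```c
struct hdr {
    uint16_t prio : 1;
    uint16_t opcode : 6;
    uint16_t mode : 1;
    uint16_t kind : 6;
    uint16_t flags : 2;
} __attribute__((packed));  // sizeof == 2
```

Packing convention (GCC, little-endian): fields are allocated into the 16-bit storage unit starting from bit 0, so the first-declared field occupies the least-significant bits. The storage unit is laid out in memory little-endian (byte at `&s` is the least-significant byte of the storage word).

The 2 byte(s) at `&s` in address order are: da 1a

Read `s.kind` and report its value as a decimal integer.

26

[0]=0xda [1]=0x1a (little-endian) → word 0x1ada
prio:1 @ bit 0 → (0x1ada>>0)&0x1 = 0x0
opcode:6 @ bit 1 → (0x1ada>>1)&0x3f = 0x2d
mode:1 @ bit 7 → (0x1ada>>7)&0x1 = 0x1
kind:6 @ bit 8 → (0x1ada>>8)&0x3f = 0x1a  ←
flags:2 @ bit 14 → (0x1ada>>14)&0x3 = 0x0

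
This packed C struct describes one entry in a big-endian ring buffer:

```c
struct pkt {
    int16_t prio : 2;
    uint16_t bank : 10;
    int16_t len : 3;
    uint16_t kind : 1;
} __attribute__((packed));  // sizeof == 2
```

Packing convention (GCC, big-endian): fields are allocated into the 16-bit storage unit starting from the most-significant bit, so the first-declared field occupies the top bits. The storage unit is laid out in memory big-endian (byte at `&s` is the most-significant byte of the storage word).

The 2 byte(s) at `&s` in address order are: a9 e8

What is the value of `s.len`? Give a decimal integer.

[0]=0xa9 [1]=0xe8 (big-endian) → word 0xa9e8
prio [14+:2] = (word>>14) & 0x3 = 2
bank [4+:10] = (word>>4) & 0x3ff = 670
len [1+:3] = (word>>1) & 0x7 = 4  ←
kind [0+:1] = (word>>0) & 0x1 = 0
len signed 3b, MSB=1: 4 - 8 = -4

-4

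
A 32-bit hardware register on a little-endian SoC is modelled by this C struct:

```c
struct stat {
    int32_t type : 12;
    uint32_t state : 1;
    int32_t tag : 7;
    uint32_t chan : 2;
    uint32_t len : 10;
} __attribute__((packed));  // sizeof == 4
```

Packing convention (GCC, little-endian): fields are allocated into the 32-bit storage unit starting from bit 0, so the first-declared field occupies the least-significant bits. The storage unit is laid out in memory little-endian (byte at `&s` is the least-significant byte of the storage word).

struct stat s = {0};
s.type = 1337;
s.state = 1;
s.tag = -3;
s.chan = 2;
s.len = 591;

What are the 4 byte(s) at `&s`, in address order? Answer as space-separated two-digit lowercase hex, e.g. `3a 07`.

type:12 = 1337 → 0x539 << 0 → word 0x00000539
state:1 = 1 → 0x1 << 12 → word 0x00001539
tag:7 = -3 → 0x7d << 13 → word 0x000fb539
chan:2 = 2 → 0x2 << 20 → word 0x002fb539
len:10 = 591 → 0x24f << 22 → word 0x93efb539
word = 0x93efb539 → little-endian bytes:
  [0]=0x39  [1]=0xb5  [2]=0xef  [3]=0x93

39 b5 ef 93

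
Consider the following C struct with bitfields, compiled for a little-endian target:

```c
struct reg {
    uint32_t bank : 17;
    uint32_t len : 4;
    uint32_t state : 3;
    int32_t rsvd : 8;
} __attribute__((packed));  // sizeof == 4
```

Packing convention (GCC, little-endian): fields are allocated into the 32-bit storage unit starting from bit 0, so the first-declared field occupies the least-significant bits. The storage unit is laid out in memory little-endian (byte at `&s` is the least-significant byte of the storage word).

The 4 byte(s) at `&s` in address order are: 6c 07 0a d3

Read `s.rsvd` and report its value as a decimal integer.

-45

[0]=0x6c [1]=0x07 [2]=0x0a [3]=0xd3 (little-endian) → word 0xd30a076c
bank [0+:17] = (word>>0) & 0x1ffff = 1900
len [17+:4] = (word>>17) & 0xf = 5
state [21+:3] = (word>>21) & 0x7 = 0
rsvd [24+:8] = (word>>24) & 0xff = 211  ←
rsvd signed 8b, MSB=1: 211 - 256 = -45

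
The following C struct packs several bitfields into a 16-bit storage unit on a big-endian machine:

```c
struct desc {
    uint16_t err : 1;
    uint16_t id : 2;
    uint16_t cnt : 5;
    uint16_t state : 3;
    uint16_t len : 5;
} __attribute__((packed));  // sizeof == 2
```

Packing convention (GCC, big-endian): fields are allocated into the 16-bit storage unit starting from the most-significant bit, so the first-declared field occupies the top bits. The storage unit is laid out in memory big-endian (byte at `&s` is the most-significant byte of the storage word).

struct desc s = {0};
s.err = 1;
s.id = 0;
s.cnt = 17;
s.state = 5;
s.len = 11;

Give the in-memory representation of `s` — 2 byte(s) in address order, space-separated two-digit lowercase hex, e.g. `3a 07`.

err (1b) val=1 bits=0x1 at bit 15: 0x8000
id (2b) val=0 bits=0x0 at bit 13: 0x8000
cnt (5b) val=17 bits=0x11 at bit 8: 0x9100
state (3b) val=5 bits=0x5 at bit 5: 0x91a0
len (5b) val=11 bits=0xb at bit 0: 0x91ab
word = 0x91ab → big-endian bytes:
  [0]=0x91  [1]=0xab

91 ab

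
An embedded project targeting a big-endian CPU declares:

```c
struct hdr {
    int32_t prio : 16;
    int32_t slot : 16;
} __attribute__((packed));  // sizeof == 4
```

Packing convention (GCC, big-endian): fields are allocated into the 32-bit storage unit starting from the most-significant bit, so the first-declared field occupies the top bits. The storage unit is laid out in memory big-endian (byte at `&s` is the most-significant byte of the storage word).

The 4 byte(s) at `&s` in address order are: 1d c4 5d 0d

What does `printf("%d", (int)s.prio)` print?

[0]=0x1d [1]=0xc4 [2]=0x5d [3]=0x0d (big-endian) → word 0x1dc45d0d
prio:16 @ bit 16 → (0x1dc45d0d>>16)&0xffff = 0x1dc4  ←
slot:16 @ bit 0 → (0x1dc45d0d>>0)&0xffff = 0x5d0d
prio signed 16b, MSB=0: value = 7620

7620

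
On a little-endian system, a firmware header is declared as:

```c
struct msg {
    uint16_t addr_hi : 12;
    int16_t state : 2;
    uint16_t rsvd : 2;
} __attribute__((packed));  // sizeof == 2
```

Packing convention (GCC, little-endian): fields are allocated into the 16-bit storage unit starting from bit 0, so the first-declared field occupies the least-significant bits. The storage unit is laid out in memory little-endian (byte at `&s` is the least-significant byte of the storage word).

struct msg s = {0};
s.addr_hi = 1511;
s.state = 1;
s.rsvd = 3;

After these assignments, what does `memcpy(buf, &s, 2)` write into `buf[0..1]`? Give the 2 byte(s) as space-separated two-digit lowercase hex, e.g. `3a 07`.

e7 d5

[0+:12] addr_hi=1511 & 0xfff = 0x5e7; word=0x05e7
[12+:2] state=1 & 0x3 = 0x1; word=0x15e7
[14+:2] rsvd=3 & 0x3 = 0x3; word=0xd5e7
word = 0xd5e7 → little-endian bytes:
  [0]=0xe7  [1]=0xd5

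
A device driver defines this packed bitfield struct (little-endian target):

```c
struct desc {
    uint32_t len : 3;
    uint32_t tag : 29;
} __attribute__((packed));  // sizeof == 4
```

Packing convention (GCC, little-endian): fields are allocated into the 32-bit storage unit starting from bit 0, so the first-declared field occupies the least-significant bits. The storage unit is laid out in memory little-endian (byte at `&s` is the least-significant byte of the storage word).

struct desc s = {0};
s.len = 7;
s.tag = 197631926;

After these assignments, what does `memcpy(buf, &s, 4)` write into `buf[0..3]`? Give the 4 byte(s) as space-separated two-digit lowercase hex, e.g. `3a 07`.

b7 fd 3c 5e

len:3 = 7 → 0x7 << 0 → word 0x00000007
tag:29 = 197631926 → 0xbc79fb6 << 3 → word 0x5e3cfdb7
word = 0x5e3cfdb7 → little-endian bytes:
  [0]=0xb7  [1]=0xfd  [2]=0x3c  [3]=0x5e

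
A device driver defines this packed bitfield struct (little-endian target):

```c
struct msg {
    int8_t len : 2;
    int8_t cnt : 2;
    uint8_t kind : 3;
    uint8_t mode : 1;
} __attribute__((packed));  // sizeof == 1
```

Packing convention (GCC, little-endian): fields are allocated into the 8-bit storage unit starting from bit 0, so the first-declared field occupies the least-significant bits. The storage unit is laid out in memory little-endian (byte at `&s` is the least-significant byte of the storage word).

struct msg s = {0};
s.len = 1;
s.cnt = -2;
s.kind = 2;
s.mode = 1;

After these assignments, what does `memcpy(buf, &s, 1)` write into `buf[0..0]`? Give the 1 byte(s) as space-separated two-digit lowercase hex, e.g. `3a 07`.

len:2 = 1 → 0x1 << 0 → word 0x01
cnt:2 = -2 → 0x2 << 2 → word 0x09
kind:3 = 2 → 0x2 << 4 → word 0x29
mode:1 = 1 → 0x1 << 7 → word 0xa9
word = 0xa9 → little-endian bytes:
  [0]=0xa9

a9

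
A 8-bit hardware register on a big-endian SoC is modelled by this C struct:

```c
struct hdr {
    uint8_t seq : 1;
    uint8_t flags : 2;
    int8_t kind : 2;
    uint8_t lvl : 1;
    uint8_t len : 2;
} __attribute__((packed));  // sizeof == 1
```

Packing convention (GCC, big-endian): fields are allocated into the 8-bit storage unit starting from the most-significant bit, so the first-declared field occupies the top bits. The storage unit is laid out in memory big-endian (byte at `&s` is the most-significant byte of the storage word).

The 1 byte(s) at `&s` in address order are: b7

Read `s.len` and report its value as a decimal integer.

[0]=0xb7 (big-endian) → word 0xb7
seq [7+:1] = (word>>7) & 0x1 = 1
flags [5+:2] = (word>>5) & 0x3 = 1
kind [3+:2] = (word>>3) & 0x3 = 2
lvl [2+:1] = (word>>2) & 0x1 = 1
len [0+:2] = (word>>0) & 0x3 = 3  ←

3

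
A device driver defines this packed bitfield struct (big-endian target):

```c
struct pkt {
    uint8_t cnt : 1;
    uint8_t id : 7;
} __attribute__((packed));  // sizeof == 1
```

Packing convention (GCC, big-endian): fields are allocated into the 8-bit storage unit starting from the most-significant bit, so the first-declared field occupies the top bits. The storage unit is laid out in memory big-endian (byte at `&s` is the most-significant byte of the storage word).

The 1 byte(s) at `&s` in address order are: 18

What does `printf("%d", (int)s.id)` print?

[0]=0x18 (big-endian) → word 0x18
cnt:1 @ bit 7 → (0x18>>7)&0x1 = 0x0
id:7 @ bit 0 → (0x18>>0)&0x7f = 0x18  ←

24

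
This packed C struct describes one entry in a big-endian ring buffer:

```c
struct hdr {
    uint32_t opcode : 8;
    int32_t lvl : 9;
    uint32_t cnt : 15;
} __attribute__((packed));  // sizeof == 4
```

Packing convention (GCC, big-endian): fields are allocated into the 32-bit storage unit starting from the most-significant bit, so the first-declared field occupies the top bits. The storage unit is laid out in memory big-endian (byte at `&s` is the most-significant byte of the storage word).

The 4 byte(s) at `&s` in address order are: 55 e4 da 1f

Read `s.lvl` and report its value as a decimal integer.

[0]=0x55 [1]=0xe4 [2]=0xda [3]=0x1f (big-endian) → word 0x55e4da1f
opcode [24+:8] = (word>>24) & 0xff = 85
lvl [15+:9] = (word>>15) & 0x1ff = 457  ←
cnt [0+:15] = (word>>0) & 0x7fff = 23071
lvl signed 9b, MSB=1: 457 - 512 = -55

-55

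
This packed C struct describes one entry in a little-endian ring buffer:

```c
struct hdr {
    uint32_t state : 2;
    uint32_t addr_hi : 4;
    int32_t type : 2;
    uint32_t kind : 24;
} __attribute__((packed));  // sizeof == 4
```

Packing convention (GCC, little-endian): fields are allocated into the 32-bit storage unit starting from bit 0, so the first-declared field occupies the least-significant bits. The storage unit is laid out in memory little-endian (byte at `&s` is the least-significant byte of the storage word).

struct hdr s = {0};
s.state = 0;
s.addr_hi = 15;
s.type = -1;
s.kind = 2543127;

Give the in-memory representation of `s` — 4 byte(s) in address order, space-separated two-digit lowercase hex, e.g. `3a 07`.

state (2b) val=0 bits=0x0 at bit 0: 0x00000000
addr_hi (4b) val=15 bits=0xf at bit 2: 0x0000003c
type (2b) val=-1 bits=0x3 at bit 6: 0x000000fc
kind (24b) val=2543127 bits=0x26ce17 at bit 8: 0x26ce17fc
word = 0x26ce17fc → little-endian bytes:
  [0]=0xfc  [1]=0x17  [2]=0xce  [3]=0x26

fc 17 ce 26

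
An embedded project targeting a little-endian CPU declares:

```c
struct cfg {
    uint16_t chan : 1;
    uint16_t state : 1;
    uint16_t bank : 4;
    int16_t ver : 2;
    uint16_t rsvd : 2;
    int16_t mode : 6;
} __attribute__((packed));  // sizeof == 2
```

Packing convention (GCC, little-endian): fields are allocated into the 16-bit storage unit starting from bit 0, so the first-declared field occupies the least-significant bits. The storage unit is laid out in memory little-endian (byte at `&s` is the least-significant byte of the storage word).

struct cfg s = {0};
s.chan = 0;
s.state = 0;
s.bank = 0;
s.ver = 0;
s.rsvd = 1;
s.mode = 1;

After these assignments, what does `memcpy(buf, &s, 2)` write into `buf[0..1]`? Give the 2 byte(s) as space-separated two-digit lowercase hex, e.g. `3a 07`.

chan (1b) val=0 bits=0x0 at bit 0: 0x0000
state (1b) val=0 bits=0x0 at bit 1: 0x0000
bank (4b) val=0 bits=0x0 at bit 2: 0x0000
ver (2b) val=0 bits=0x0 at bit 6: 0x0000
rsvd (2b) val=1 bits=0x1 at bit 8: 0x0100
mode (6b) val=1 bits=0x1 at bit 10: 0x0500
word = 0x0500 → little-endian bytes:
  [0]=0x00  [1]=0x05

00 05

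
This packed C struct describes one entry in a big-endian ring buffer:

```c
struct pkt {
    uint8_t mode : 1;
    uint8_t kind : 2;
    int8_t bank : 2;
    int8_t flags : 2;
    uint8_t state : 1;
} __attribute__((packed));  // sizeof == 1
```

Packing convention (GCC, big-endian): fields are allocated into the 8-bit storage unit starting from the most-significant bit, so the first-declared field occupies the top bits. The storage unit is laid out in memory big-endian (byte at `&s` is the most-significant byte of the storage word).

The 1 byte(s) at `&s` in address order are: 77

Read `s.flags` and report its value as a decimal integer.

[0]=0x77 (big-endian) → word 0x77
mode [7+:1] = (word>>7) & 0x1 = 0
kind [5+:2] = (word>>5) & 0x3 = 3
bank [3+:2] = (word>>3) & 0x3 = 2
flags [1+:2] = (word>>1) & 0x3 = 3  ←
state [0+:1] = (word>>0) & 0x1 = 1
flags signed 2b, MSB=1: 3 - 4 = -1

-1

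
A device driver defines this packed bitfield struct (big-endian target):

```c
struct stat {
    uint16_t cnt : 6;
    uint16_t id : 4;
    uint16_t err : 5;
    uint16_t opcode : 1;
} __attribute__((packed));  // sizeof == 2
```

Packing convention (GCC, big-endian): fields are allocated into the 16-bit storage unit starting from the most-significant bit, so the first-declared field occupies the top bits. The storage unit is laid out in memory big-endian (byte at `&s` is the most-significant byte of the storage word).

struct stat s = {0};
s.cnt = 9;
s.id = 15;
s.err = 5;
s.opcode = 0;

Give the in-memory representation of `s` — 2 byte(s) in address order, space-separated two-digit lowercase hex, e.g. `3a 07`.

[10+:6] cnt=9 & 0x3f = 0x9; word=0x2400
[6+:4] id=15 & 0xf = 0xf; word=0x27c0
[1+:5] err=5 & 0x1f = 0x5; word=0x27ca
[0+:1] opcode=0 & 0x1 = 0x0; word=0x27ca
word = 0x27ca → big-endian bytes:
  [0]=0x27  [1]=0xca

27 ca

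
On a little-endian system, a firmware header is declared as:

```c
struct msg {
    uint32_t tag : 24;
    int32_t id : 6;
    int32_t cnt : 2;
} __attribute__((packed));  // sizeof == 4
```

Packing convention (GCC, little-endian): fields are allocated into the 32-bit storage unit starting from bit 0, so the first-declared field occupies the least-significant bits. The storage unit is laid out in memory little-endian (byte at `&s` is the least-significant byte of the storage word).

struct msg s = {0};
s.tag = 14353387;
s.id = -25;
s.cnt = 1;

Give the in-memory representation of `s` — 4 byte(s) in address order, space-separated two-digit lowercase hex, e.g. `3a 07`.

eb 03 db 67

[0+:24] tag=14353387 & 0xffffff = 0xdb03eb; word=0x00db03eb
[24+:6] id=-25 & 0x3f = 0x27; word=0x27db03eb
[30+:2] cnt=1 & 0x3 = 0x1; word=0x67db03eb
word = 0x67db03eb → little-endian bytes:
  [0]=0xeb  [1]=0x03  [2]=0xdb  [3]=0x67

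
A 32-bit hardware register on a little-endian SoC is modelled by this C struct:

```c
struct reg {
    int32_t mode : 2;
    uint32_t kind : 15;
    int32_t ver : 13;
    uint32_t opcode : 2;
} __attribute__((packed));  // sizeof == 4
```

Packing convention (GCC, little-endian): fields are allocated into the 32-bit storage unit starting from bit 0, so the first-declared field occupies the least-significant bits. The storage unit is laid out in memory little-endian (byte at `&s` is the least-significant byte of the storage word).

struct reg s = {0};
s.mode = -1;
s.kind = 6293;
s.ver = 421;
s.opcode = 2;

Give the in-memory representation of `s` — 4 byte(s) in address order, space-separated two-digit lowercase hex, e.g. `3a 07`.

[0+:2] mode=-1 & 0x3 = 0x3; word=0x00000003
[2+:15] kind=6293 & 0x7fff = 0x1895; word=0x00006257
[17+:13] ver=421 & 0x1fff = 0x1a5; word=0x034a6257
[30+:2] opcode=2 & 0x3 = 0x2; word=0x834a6257
word = 0x834a6257 → little-endian bytes:
  [0]=0x57  [1]=0x62  [2]=0x4a  [3]=0x83

57 62 4a 83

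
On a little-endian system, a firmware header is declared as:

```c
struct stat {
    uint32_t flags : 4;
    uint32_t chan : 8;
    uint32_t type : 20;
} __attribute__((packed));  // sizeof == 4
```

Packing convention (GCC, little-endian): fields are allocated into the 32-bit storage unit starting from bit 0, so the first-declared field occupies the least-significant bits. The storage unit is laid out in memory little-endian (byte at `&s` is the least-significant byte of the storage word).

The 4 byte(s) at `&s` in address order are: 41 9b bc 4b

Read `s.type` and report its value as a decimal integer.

[0]=0x41 [1]=0x9b [2]=0xbc [3]=0x4b (little-endian) → word 0x4bbc9b41
flags [0+:4] = (word>>0) & 0xf = 1
chan [4+:8] = (word>>4) & 0xff = 180
type [12+:20] = (word>>12) & 0xfffff = 310217  ←

310217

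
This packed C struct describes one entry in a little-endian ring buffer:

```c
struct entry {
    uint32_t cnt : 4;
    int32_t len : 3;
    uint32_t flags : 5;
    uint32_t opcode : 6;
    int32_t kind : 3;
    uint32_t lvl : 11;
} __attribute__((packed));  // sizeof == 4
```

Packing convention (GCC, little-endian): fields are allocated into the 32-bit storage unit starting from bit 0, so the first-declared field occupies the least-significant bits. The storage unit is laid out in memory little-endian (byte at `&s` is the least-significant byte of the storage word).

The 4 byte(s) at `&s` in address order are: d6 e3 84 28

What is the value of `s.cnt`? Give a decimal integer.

6

[0]=0xd6 [1]=0xe3 [2]=0x84 [3]=0x28 (little-endian) → word 0x2884e3d6
cnt:4 @ bit 0 → (0x2884e3d6>>0)&0xf = 0x6  ←
len:3 @ bit 4 → (0x2884e3d6>>4)&0x7 = 0x5
flags:5 @ bit 7 → (0x2884e3d6>>7)&0x1f = 0x7
opcode:6 @ bit 12 → (0x2884e3d6>>12)&0x3f = 0xe
kind:3 @ bit 18 → (0x2884e3d6>>18)&0x7 = 0x1
lvl:11 @ bit 21 → (0x2884e3d6>>21)&0x7ff = 0x144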